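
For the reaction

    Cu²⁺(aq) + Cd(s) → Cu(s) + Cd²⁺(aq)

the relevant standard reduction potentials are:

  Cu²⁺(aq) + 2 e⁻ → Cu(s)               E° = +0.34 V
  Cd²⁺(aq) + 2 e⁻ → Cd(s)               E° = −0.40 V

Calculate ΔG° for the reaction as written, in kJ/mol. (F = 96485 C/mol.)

−143 kJ/mol

In the reaction as written Cu²⁺(aq) is reduced, so the Cu²⁺/Cu couple is the cathode and Cd²⁺/Cd is the anode.
E°cell = +0.34 − (−0.40) = +0.74 V; balancing electrons gives n = 2.
ΔG° = −nFE°cell = −(2)(96485)(+0.74) J/mol = −143 kJ/mol.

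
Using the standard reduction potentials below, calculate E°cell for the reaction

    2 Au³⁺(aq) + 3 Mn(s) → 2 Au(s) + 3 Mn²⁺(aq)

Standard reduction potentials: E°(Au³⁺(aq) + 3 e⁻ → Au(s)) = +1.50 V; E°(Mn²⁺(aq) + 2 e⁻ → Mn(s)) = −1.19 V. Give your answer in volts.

In the reaction as written, Au³⁺(aq) is reduced (cathode) and Mn²⁺(aq) is produced by oxidation at the anode.
E°cell = E°(cathode) − E°(anode) = +1.50 − (−1.19) = +2.69 V.
The positive value indicates the reaction is spontaneous as written.

+2.69 V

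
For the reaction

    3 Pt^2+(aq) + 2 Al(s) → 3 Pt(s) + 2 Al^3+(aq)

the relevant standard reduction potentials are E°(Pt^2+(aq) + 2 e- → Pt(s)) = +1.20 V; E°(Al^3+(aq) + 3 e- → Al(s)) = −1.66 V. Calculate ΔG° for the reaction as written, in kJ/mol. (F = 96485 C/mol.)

In the reaction as written Pt^2+(aq) is reduced, so the Pt²⁺/Pt couple is the cathode and Al³⁺/Al is the anode.
E°cell = +1.20 − (−1.66) = +2.86 V; balancing electrons gives n = 6.
ΔG° = −nFE°cell = −(6)(96485)(+2.86) J/mol = −1656 kJ/mol.

−1656 kJ/mol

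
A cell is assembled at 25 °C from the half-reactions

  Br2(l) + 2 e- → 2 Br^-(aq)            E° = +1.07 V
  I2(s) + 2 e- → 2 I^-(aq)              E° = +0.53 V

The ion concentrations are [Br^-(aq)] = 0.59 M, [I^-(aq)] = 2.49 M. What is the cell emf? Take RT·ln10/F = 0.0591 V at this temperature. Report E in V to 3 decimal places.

Br₂/Br⁻ is reduced (cathode, E° = +1.07 V) and I₂/I⁻ is oxidized (anode).
E°cell = E°cat − E°an = +1.07 − (+0.53) = +0.54 V; n = 2.
Balancing gives Br2(l) + 2 I^-(aq) → 2 Br^-(aq) + I2(s); hence Q = [Br^-(aq)]^2 / [I^-(aq)]^2 = 0.0561 (log Q = −1.251).
By the Nernst equation, E = +0.54 − (0.0591/2)·(−1.251) = +0.577 V.

+0.577 V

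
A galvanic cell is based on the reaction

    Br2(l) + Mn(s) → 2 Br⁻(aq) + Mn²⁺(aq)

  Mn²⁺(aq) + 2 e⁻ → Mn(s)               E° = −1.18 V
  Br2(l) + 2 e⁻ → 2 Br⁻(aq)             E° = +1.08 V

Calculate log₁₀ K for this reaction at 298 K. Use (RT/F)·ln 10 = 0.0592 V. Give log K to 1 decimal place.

log K = 76.4

The Br₂/Br⁻ couple is reduced (cathode); E°cell = +1.08 − (−1.18) = +2.26 V with n = 2.
At equilibrium E = 0, so log K = nE°cell / 0.0592 = (2)(+2.26) / 0.0592 = 76.4.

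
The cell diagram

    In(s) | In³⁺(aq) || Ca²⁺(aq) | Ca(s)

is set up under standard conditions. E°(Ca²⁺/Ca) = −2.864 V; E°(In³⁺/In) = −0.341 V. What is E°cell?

−2.523 V

By convention the left-hand electrode in cell notation is the anode (oxidation) and the right-hand electrode is the cathode (reduction).
E°cell = E°(right) − E°(left) = −2.864 − (−0.341) = −2.523 V.
The negative sign shows that, as written, the cell would require an external voltage to drive the reaction.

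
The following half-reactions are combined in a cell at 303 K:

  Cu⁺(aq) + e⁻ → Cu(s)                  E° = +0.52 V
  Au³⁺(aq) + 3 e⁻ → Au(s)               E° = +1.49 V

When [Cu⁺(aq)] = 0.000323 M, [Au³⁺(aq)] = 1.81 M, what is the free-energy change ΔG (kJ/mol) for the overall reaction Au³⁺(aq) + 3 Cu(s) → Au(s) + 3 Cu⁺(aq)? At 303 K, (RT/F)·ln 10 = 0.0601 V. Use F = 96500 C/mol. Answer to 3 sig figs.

With Au³⁺/Au reduced at the cathode, E°cell = +1.49 − (+0.52) = +0.97 V and n = 3.
Q = [Cu⁺(aq)]^3 / [Au³⁺(aq)] = 1.86×10^−11, so log Q = −10.730 and E = +0.97 − (0.0601/3)(−10.730) = +1.1850 V.
Finally ΔG = −nFE = −(3)(96500 C/mol)(+1.1850 V) = −343 kJ/mol.

−343 kJ/mol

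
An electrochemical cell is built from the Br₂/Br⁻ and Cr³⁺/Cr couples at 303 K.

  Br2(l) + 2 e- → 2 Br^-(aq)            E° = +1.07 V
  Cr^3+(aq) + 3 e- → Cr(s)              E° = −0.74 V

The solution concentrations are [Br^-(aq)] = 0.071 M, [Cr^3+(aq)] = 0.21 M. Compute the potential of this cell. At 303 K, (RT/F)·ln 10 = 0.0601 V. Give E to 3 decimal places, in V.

+1.893 V

Since E°(Br₂/Br⁻) > E°(Cr³⁺/Cr), Br₂/Br⁻ serves as the cathode.
E°cell = E°cat − E°an = +1.07 − (−0.74) = +1.81 V; n = 6.
The balanced reaction is 3 Br2(l) + 2 Cr(s) → 6 Br^-(aq) + 2 Cr^3+(aq), so Q = [Br^-(aq)]^6·[Cr^3+(aq)]^2 = 5.65×10^−9 and log Q = −8.248.
By the Nernst equation, E = +1.81 − (0.0601/6)·(−8.248) = +1.893 V.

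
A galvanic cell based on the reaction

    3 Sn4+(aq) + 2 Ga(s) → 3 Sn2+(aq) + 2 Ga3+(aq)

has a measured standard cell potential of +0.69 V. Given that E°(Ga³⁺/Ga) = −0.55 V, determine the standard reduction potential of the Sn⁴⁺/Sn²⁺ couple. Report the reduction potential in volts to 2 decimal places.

+0.14 V

In the reaction as written the Sn⁴⁺/Sn²⁺ couple is reduced (cathode) and Ga³⁺/Ga is oxidized (anode), so E°cell = E°(Sn⁴⁺/Sn²⁺) − E°(Ga³⁺/Ga).
E°(Sn⁴⁺/Sn²⁺) = E°cell + E°(anode) = +0.69 + (−0.55) = +0.14 V.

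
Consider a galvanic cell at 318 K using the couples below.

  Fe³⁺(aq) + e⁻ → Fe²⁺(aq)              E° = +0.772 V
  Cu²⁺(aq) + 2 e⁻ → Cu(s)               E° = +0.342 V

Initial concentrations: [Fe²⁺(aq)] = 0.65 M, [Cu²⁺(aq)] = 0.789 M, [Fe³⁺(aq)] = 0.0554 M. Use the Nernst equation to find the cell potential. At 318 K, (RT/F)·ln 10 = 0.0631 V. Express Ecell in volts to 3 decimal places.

Fe³⁺/Fe²⁺ is reduced (cathode, E° = +0.772 V) and Cu²⁺/Cu is oxidized (anode).
E°cell = E°cat − E°an = +0.772 − (+0.342) = +0.430 V; n = 2.
The balanced reaction is 2 Fe³⁺(aq) + Cu(s) → 2 Fe²⁺(aq) + Cu²⁺(aq), so Q = ([Fe²⁺(aq)]^2·[Cu²⁺(aq)]) / [Fe³⁺(aq)]^2 = 109 and log Q = 2.036.
By the Nernst equation, E = +0.430 − (0.0631/2)·(2.036) = +0.366 V.

+0.366 V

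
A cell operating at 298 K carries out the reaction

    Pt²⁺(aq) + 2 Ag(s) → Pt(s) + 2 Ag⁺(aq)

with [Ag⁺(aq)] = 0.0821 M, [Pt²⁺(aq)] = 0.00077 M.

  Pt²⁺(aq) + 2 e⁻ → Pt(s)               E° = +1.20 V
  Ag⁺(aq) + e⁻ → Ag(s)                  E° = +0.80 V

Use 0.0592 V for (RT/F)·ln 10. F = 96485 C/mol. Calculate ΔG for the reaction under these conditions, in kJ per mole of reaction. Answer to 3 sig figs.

The standard cell potential is +1.20 − (+0.80) = +0.40 V, with n = 2 electrons in the balanced equation.
Q = [Ag⁺(aq)]^2 / [Pt²⁺(aq)] = 8.75, so log Q = 0.942 and E = +0.40 − (0.0592/2)(0.942) = +0.3721 V.
Then ΔG = −nFE = −2 × 96485 × +0.3721 J/mol = −71.8 kJ/mol.

−71.8 kJ/mol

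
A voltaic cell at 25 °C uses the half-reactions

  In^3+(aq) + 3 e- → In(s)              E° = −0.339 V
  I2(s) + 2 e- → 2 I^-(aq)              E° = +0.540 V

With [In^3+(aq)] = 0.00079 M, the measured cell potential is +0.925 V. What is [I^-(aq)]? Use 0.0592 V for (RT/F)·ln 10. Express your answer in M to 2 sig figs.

I₂/I⁻ is the cathode (higher E°); E°cell = +0.540 − (−0.339) = +0.879 V with n = 6.
Rearranging E = E° − (0.0592/n)·log Q gives log Q = 6(+0.879 − (+0.925))/0.0592 = −4.662.
For 3 I2(s) + 2 In(s) → 6 I^-(aq) + 2 In^3+(aq), the reaction quotient is Q = [I^-(aq)]^6·[In^3+(aq)]^2.
Solving for the unknown gives log [I^-(aq)] = 0.257, so [I^-(aq)] ≈ 1.8 M.

1.8 M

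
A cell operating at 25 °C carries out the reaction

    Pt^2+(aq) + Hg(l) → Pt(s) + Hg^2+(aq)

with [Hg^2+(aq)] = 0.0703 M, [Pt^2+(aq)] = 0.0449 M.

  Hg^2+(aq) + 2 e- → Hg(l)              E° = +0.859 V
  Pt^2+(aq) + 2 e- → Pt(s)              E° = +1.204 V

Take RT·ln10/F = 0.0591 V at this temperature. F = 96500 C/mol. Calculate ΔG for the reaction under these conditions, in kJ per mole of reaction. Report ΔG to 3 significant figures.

−65.5 kJ/mol

With Pt²⁺/Pt reduced at the cathode, E°cell = +1.204 − (+0.859) = +0.345 V and n = 2.
Here Q = [Hg^2+(aq)] / [Pt^2+(aq)] = 1.57 (log Q = 0.195), giving E = +0.345 − (0.0591/2)·(0.195) = +0.3392 V.
Finally ΔG = −nFE = −(2)(96500 C/mol)(+0.3392 V) = −65.5 kJ/mol.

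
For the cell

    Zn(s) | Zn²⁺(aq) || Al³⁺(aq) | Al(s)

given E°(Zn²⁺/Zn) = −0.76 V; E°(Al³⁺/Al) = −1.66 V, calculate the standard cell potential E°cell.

By convention the left-hand electrode in cell notation is the anode (oxidation) and the right-hand electrode is the cathode (reduction).
E°cell = E°(right) − E°(left) = −1.66 − (−0.76) = −0.90 V.
The negative sign shows that, as written, the cell would require an external voltage to drive the reaction.

−0.90 V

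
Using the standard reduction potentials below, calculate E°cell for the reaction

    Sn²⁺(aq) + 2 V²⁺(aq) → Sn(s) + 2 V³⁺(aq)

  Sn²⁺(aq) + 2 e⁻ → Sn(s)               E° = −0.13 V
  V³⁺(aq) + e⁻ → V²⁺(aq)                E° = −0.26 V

In the reaction as written, Sn²⁺(aq) is reduced (cathode) and V³⁺(aq) is produced by oxidation at the anode.
E°cell = E°(cathode) − E°(anode) = −0.13 − (−0.26) = +0.13 V.
The positive value indicates the reaction is spontaneous as written.

+0.13 V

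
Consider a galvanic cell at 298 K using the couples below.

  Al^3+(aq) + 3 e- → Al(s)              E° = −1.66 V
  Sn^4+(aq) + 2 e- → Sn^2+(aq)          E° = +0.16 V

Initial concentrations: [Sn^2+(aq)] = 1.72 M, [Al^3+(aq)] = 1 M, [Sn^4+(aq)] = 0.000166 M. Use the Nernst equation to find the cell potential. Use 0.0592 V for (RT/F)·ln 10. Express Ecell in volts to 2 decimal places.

The Sn⁴⁺/Sn²⁺ couple has the more positive E°, so it is the cathode; Al³⁺/Al is the anode.
E°cell = +0.16 − (−1.66) = +1.82 V, with n = 6 electrons transferred.
For the overall reaction 3 Sn^4+(aq) + 2 Al(s) → 3 Sn^2+(aq) + 2 Al^3+(aq), Q = ([Sn^2+(aq)]^3·[Al^3+(aq)]^2) / [Sn^4+(aq)]^3 = 1.11×10^12, giving log Q = 12.046.
Applying E = E° − (RT ln10/nF)·log Q gives +1.82 − (0.0592/6)(12.046) = +1.70 V.

+1.70 V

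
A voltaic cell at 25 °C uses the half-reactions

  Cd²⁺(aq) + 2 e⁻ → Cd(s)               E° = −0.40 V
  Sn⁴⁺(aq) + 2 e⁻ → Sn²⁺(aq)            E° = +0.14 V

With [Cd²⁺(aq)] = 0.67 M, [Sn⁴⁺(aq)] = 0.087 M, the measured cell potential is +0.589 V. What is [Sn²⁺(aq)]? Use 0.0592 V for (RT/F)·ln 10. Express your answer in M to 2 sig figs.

0.0029 M

With Sn⁴⁺/Sn²⁺ at the cathode and Cd²⁺/Cd at the anode, E°cell = +0.14 − (−0.40) = +0.54 V (n = 2).
From the Nernst equation, log Q = n(E° − E)/0.0592 = 2·(+0.54 − (+0.589))/0.0592 = −1.655.
For Sn⁴⁺(aq) + Cd(s) → Sn²⁺(aq) + Cd²⁺(aq), the reaction quotient is Q = ([Sn²⁺(aq)]·[Cd²⁺(aq)]) / [Sn⁴⁺(aq)].
Substituting the known concentrations and solving, log [Sn²⁺(aq)] = −2.542 and [Sn²⁺(aq)] = 0.0029 M.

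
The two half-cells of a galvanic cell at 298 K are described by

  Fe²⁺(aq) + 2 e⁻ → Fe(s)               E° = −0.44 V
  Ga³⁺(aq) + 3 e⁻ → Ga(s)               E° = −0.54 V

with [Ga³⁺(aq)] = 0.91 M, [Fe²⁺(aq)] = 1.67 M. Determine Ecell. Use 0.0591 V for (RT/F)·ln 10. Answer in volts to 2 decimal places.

+0.11 V

Since E°(Fe²⁺/Fe) > E°(Ga³⁺/Ga), Fe²⁺/Fe serves as the cathode.
E°cell = E°cat − E°an = −0.44 − (−0.54) = +0.10 V; n = 6.
For the overall reaction 3 Fe²⁺(aq) + 2 Ga(s) → 3 Fe(s) + 2 Ga³⁺(aq), Q = [Ga³⁺(aq)]^2 / [Fe²⁺(aq)]^3 = 0.178, giving log Q = −0.750.
E = E° − (0.0591/n)·log Q = +0.10 − (0.0591/6)(−0.750) = +0.11 V.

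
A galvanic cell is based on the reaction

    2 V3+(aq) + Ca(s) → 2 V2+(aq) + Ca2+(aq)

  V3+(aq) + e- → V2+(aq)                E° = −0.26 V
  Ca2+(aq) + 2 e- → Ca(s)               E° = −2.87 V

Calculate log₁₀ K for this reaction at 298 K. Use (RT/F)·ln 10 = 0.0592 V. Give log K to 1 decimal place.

log K = 88.2

The V³⁺/V²⁺ couple is reduced (cathode); E°cell = −0.26 − (−2.87) = +2.61 V with n = 2.
At equilibrium E = 0, so log K = nE°cell / 0.0592 = (2)(+2.61) / 0.0592 = 88.2.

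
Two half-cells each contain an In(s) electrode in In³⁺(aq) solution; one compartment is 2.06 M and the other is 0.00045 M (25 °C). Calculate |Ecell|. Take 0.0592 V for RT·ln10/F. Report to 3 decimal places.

For a concentration cell E°cell = 0, since both electrodes use the same couple.
The compartment with the higher In³⁺(aq) concentration (2.06 M) acts as the cathode; ions are reduced there and produced at the dilute (0.00045 M) anode.
With n = 3, Ecell = −(0.0592/3)·log([dilute]/[conc]) = −(0.0592/3)·log(0.00045/2.06) = +0.072 V.

0.072 V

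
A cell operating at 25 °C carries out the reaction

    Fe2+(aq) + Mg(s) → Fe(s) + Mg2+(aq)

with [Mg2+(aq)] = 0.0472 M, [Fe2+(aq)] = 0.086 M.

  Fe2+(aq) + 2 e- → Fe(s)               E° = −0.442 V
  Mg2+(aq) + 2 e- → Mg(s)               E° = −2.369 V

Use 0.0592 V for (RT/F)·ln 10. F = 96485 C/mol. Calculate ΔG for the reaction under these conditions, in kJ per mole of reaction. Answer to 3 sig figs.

With Fe²⁺/Fe reduced at the cathode, E°cell = −0.442 − (−2.369) = +1.927 V and n = 2.
The reaction quotient is [Mg2+(aq)] / [Fe2+(aq)] = 0.549; by Nernst, E = +1.927 − (0.0592/2)(−0.261) = +1.9347 V.
Finally ΔG = −nFE = −(2)(96485 C/mol)(+1.9347 V) = −373 kJ/mol.

−373 kJ/mol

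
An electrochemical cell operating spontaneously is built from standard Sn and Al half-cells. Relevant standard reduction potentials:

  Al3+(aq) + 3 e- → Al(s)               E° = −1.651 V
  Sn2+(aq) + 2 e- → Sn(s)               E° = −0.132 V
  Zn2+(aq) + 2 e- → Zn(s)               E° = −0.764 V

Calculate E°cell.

+1.519 V

Of the two couples in this cell, the one with the more positive reduction potential is reduced at the cathode: here that is Sn²⁺/Sn (−0.132 V); Al³⁺/Al (−1.651 V) is the anode.
E°cell = E°(cathode) − E°(anode) = −0.132 − (−1.651) = +1.519 V.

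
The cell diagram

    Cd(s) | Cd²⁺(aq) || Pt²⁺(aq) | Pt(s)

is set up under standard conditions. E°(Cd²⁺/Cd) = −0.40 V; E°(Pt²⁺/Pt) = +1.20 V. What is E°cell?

By convention the left-hand electrode in cell notation is the anode (oxidation) and the right-hand electrode is the cathode (reduction).
E°cell = E°(right) − E°(left) = +1.20 − (−0.40) = +1.60 V.

+1.60 V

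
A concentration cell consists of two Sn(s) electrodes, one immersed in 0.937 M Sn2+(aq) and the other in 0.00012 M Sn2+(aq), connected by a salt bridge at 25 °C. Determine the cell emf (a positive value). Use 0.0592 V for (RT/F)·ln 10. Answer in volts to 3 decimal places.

0.115 V

For a concentration cell E°cell = 0, since both electrodes use the same couple.
The compartment with the higher Sn2+(aq) concentration (0.937 M) acts as the cathode; ions are reduced there and produced at the dilute (0.00012 M) anode.
With n = 2, Ecell = −(0.0592/2)·log([dilute]/[conc]) = −(0.0592/2)·log(0.00012/0.937) = +0.115 V.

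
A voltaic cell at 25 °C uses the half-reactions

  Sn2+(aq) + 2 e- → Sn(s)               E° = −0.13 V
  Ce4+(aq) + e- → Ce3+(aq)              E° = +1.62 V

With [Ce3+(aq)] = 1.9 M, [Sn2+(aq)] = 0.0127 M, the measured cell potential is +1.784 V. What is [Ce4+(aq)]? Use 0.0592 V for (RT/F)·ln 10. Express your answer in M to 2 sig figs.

0.80 M

Ce⁴⁺/Ce³⁺ is the cathode (higher E°); E°cell = +1.62 − (−0.13) = +1.75 V with n = 2.
Since E = E° − (0.0592/n)·log Q, log Q = n(E° − E)/0.0592 = −1.149.
The balanced reaction is 2 Ce4+(aq) + Sn(s) → 2 Ce3+(aq) + Sn2+(aq), so Q = ([Ce3+(aq)]^2·[Sn2+(aq)]) / [Ce4+(aq)]^2.
Solving for the unknown gives log [Ce4+(aq)] = −0.095, so [Ce4+(aq)] ≈ 0.80 M.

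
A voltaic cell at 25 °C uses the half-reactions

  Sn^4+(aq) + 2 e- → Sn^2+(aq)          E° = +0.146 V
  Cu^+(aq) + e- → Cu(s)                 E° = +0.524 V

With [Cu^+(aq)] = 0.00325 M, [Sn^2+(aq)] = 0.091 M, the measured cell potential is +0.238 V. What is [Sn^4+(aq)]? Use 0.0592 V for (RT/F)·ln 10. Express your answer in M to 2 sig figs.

0.052 M

With Cu⁺/Cu at the cathode and Sn⁴⁺/Sn²⁺ at the anode, E°cell = +0.524 − (+0.146) = +0.378 V (n = 2).
Rearranging E = E° − (0.0592/n)·log Q gives log Q = 2(+0.378 − (+0.238))/0.0592 = 4.730.
The balanced reaction is 2 Cu^+(aq) + Sn^2+(aq) → 2 Cu(s) + Sn^4+(aq), so Q = [Sn^4+(aq)] / ([Cu^+(aq)]^2·[Sn^2+(aq)]).
Solving for the unknown gives log [Sn^4+(aq)] = −1.287, so [Sn^4+(aq)] ≈ 0.052 M.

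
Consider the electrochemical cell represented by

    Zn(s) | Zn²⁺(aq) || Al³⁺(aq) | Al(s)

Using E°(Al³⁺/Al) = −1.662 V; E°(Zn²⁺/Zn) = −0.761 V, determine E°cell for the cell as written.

By convention the left-hand electrode in cell notation is the anode (oxidation) and the right-hand electrode is the cathode (reduction).
E°cell = E°(right) − E°(left) = −1.662 − (−0.761) = −0.901 V.
The negative sign shows that, as written, the cell would require an external voltage to drive the reaction.

−0.901 V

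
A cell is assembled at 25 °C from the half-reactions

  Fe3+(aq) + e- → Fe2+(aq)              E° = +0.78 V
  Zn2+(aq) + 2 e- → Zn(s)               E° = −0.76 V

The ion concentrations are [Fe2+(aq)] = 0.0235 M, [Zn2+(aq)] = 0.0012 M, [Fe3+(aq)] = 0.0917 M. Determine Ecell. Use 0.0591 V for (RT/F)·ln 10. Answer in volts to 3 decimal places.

+1.661 V

Fe³⁺/Fe²⁺ is reduced (cathode, E° = +0.78 V) and Zn²⁺/Zn is oxidized (anode).
The standard potential is +0.78 − (−0.76) = +1.54 V and the balanced reaction transfers n = 2 electrons.
The balanced reaction is 2 Fe3+(aq) + Zn(s) → 2 Fe2+(aq) + Zn2+(aq), so Q = ([Fe2+(aq)]^2·[Zn2+(aq)]) / [Fe3+(aq)]^2 = 7.88×10^−5 and log Q = −4.103.
Applying E = E° − (RT ln10/nF)·log Q gives +1.54 − (0.0591/2)(−4.103) = +1.661 V.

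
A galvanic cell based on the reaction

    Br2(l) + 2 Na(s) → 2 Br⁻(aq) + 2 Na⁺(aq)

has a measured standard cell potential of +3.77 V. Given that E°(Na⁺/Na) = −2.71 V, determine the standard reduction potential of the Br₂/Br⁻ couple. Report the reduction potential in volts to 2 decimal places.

+1.06 V

In the reaction as written the Br₂/Br⁻ couple is reduced (cathode) and Na⁺/Na is oxidized (anode), so E°cell = E°(Br₂/Br⁻) − E°(Na⁺/Na).
E°(Br₂/Br⁻) = E°cell + E°(anode) = +3.77 + (−2.71) = +1.06 V.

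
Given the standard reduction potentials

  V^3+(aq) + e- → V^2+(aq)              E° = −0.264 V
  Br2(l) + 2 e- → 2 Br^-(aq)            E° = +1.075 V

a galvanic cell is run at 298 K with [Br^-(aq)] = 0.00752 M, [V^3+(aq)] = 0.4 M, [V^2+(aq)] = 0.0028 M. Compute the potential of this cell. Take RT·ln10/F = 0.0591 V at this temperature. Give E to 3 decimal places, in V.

The Br₂/Br⁻ couple has the more positive E°, so it is the cathode; V³⁺/V²⁺ is the anode.
E°cell = +1.075 − (−0.264) = +1.339 V, with n = 2 electrons transferred.
For the overall reaction Br2(l) + 2 V^2+(aq) → 2 Br^-(aq) + 2 V^3+(aq), Q = ([Br^-(aq)]^2·[V^3+(aq)]^2) / [V^2+(aq)]^2 = 1.15, giving log Q = 0.062.
E = E° − (0.0591/n)·log Q = +1.339 − (0.0591/2)(0.062) = +1.337 V.

+1.337 V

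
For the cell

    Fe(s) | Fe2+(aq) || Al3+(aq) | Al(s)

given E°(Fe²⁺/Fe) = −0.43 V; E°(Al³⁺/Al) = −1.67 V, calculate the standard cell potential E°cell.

By convention the left-hand electrode in cell notation is the anode (oxidation) and the right-hand electrode is the cathode (reduction).
E°cell = E°(right) − E°(left) = −1.67 − (−0.43) = −1.24 V.
The negative sign shows that, as written, the cell would require an external voltage to drive the reaction.

−1.24 V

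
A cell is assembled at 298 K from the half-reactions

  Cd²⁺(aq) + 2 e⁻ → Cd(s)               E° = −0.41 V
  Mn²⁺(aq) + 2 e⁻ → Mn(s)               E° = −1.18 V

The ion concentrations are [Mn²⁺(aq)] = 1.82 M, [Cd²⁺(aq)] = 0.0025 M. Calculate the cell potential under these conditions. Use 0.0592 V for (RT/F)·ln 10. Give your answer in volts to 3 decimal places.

Since E°(Cd²⁺/Cd) > E°(Mn²⁺/Mn), Cd²⁺/Cd serves as the cathode.
E°cell = −0.41 − (−1.18) = +0.77 V, with n = 2 electrons transferred.
Balancing gives Cd²⁺(aq) + Mn(s) → Cd(s) + Mn²⁺(aq); hence Q = [Mn²⁺(aq)] / [Cd²⁺(aq)] = 728 (log Q = 2.862).
By the Nernst equation, E = +0.77 − (0.0592/2)·(2.862) = +0.685 V.

+0.685 V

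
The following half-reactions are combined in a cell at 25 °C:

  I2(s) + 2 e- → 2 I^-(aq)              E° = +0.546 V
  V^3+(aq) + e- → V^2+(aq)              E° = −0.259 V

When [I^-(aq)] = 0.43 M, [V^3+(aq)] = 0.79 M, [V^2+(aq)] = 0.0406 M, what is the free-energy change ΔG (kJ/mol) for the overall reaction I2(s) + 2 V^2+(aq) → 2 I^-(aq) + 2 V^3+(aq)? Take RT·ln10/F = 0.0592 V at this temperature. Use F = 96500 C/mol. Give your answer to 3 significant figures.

−145 kJ/mol

With I₂/I⁻ reduced at the cathode, E°cell = +0.546 − (−0.259) = +0.805 V and n = 2.
Here Q = ([I^-(aq)]^2·[V^3+(aq)]^2) / [V^2+(aq)]^2 = 70 (log Q = 1.845), giving E = +0.805 − (0.0592/2)·(1.845) = +0.7504 V.
Finally ΔG = −nFE = −(2)(96500 C/mol)(+0.7504 V) = −145 kJ/mol.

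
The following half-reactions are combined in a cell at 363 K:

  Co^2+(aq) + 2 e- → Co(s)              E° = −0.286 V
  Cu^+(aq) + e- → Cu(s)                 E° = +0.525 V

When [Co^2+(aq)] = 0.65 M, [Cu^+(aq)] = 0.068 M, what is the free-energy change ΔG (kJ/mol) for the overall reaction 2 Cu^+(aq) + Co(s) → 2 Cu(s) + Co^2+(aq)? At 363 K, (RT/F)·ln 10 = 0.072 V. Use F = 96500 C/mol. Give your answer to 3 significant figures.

The standard cell potential is +0.525 − (−0.286) = +0.811 V, with n = 2 electrons in the balanced equation.
The reaction quotient is [Co^2+(aq)] / [Cu^+(aq)]^2 = 141; by Nernst, E = +0.811 − (0.072/2)(2.148) = +0.7337 V.
ΔG = −nFE = −(2)(96500)(+0.7337) J/mol = −142 kJ/mol.

−142 kJ/mol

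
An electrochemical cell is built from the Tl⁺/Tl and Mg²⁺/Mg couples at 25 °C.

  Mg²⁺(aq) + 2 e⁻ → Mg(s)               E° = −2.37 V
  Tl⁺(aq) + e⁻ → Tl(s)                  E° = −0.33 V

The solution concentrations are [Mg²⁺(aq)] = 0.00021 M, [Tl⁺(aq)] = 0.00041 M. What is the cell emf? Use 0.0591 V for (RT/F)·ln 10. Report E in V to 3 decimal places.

Tl⁺/Tl is reduced (cathode, E° = −0.33 V) and Mg²⁺/Mg is oxidized (anode).
The standard potential is −0.33 − (−2.37) = +2.04 V and the balanced reaction transfers n = 2 electrons.
For the overall reaction 2 Tl⁺(aq) + Mg(s) → 2 Tl(s) + Mg²⁺(aq), Q = [Mg²⁺(aq)] / [Tl⁺(aq)]^2 = 1.25×10^3, giving log Q = 3.097.
Applying E = E° − (RT ln10/nF)·log Q gives +2.04 − (0.0591/2)(3.097) = +1.948 V.

+1.948 V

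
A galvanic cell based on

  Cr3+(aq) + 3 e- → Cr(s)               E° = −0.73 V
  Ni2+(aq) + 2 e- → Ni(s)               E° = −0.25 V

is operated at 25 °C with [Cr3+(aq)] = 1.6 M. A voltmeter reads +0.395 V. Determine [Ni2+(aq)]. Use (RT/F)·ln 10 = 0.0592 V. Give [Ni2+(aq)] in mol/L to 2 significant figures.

0.0018 M

The Ni²⁺/Ni couple has the larger reduction potential, so it is the cathode: E°cell = −0.25 − (−0.73) = +0.48 V and n = 6.
Since E = E° − (0.0592/n)·log Q, log Q = n(E° − E)/0.0592 = 8.615.
For 3 Ni2+(aq) + 2 Cr(s) → 3 Ni(s) + 2 Cr3+(aq), the reaction quotient is Q = [Cr3+(aq)]^2 / [Ni2+(aq)]^3.
Substituting the known concentrations and solving, log [Ni2+(aq)] = −2.736 and [Ni2+(aq)] = 0.0018 M.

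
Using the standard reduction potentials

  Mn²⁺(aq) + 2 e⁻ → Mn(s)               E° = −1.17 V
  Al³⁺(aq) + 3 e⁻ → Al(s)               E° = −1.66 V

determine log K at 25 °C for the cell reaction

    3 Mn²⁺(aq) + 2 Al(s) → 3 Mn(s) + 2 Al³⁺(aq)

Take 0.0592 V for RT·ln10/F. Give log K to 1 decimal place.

log K = 49.7

The Mn²⁺/Mn couple is reduced (cathode); E°cell = −1.17 − (−1.66) = +0.49 V with n = 6.
At equilibrium E = 0, so log K = nE°cell / 0.0592 = (6)(+0.49) / 0.0592 = 49.7.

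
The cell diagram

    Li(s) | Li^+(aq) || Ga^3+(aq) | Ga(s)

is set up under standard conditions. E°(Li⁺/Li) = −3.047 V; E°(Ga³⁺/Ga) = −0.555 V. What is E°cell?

By convention the left-hand electrode in cell notation is the anode (oxidation) and the right-hand electrode is the cathode (reduction).
E°cell = E°(right) − E°(left) = −0.555 − (−3.047) = +2.492 V.

+2.492 V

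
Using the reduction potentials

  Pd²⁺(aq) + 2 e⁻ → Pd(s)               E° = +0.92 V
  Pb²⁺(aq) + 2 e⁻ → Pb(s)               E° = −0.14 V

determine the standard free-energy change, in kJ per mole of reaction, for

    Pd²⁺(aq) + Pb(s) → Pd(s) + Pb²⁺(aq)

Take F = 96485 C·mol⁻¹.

−205 kJ/mol

In the reaction as written Pd²⁺(aq) is reduced, so the Pd²⁺/Pd couple is the cathode and Pb²⁺/Pb is the anode.
E°cell = +0.92 − (−0.14) = +1.06 V; balancing electrons gives n = 2.
ΔG° = −nFE°cell = −(2)(96485)(+1.06) J/mol = −205 kJ/mol.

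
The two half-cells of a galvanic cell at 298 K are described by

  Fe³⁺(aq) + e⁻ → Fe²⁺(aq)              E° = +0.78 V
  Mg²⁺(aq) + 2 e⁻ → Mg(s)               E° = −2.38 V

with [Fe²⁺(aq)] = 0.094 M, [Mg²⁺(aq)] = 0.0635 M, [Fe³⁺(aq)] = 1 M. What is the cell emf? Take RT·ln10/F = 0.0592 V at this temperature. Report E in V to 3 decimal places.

Since E°(Fe³⁺/Fe²⁺) > E°(Mg²⁺/Mg), Fe³⁺/Fe²⁺ serves as the cathode.
The standard potential is +0.78 − (−2.38) = +3.16 V and the balanced reaction transfers n = 2 electrons.
Balancing gives 2 Fe³⁺(aq) + Mg(s) → 2 Fe²⁺(aq) + Mg²⁺(aq); hence Q = ([Fe²⁺(aq)]^2·[Mg²⁺(aq)]) / [Fe³⁺(aq)]^2 = 0.000561 (log Q = −3.251).
By the Nernst equation, E = +3.16 − (0.0592/2)·(−3.251) = +3.256 V.

+3.256 V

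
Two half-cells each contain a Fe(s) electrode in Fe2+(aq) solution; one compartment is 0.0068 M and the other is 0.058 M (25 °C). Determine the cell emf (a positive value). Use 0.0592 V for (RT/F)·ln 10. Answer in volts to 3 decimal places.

0.028 V

For a concentration cell E°cell = 0, since both electrodes use the same couple.
The compartment with the higher Fe2+(aq) concentration (0.058 M) acts as the cathode; ions are reduced there and produced at the dilute (0.0068 M) anode.
With n = 2, Ecell = −(0.0592/2)·log([dilute]/[conc]) = −(0.0592/2)·log(0.0068/0.058) = +0.028 V.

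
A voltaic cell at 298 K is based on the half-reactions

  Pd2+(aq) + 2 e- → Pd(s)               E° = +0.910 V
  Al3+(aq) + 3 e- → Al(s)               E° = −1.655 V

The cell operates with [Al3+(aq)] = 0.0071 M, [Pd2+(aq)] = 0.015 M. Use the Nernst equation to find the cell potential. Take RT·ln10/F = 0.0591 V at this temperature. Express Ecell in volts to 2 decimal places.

+2.55 V

Pd²⁺/Pd is reduced (cathode, E° = +0.910 V) and Al³⁺/Al is oxidized (anode).
E°cell = E°cat − E°an = +0.910 − (−1.655) = +2.565 V; n = 6.
For the overall reaction 3 Pd2+(aq) + 2 Al(s) → 3 Pd(s) + 2 Al3+(aq), Q = [Al3+(aq)]^2 / [Pd2+(aq)]^3 = 14.9, giving log Q = 1.174.
E = E° − (0.0591/n)·log Q = +2.565 − (0.0591/6)(1.174) = +2.55 V.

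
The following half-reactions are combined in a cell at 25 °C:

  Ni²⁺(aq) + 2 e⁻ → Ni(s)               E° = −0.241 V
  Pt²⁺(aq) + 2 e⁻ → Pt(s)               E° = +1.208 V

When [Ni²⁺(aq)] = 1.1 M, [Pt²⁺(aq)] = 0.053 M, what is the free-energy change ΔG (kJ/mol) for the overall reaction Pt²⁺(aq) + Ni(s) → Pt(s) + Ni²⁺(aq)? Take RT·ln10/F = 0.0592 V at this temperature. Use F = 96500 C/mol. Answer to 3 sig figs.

−272 kJ/mol

E°cell = +1.208 − (−0.241) = +1.449 V; the balanced reaction transfers n = 2 electrons.
Q = [Ni²⁺(aq)] / [Pt²⁺(aq)] = 20.8, so log Q = 1.317 and E = +1.449 − (0.0592/2)(1.317) = +1.4100 V.
ΔG = −nFE = −(2)(96500)(+1.4100) J/mol = −272 kJ/mol.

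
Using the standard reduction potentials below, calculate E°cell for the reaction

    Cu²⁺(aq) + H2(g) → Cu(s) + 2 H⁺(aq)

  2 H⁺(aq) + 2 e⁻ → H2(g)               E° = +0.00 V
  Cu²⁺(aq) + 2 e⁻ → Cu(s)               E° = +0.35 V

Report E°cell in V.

In the reaction as written, Cu²⁺(aq) is reduced (cathode) and H⁺(aq) is produced by oxidation at the anode.
E°cell = E°(cathode) − E°(anode) = +0.35 − (+0.00) = +0.35 V.
The positive value indicates the reaction is spontaneous as written.

+0.35 V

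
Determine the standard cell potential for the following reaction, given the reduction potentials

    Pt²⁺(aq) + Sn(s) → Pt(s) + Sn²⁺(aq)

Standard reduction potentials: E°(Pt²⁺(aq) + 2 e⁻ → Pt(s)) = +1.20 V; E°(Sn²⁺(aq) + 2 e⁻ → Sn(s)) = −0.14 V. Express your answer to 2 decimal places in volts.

+1.34 V

In the reaction as written, Pt²⁺(aq) is reduced (cathode) and Sn²⁺(aq) is produced by oxidation at the anode.
E°cell = E°(cathode) − E°(anode) = +1.20 − (−0.14) = +1.34 V.
The positive value indicates the reaction is spontaneous as written.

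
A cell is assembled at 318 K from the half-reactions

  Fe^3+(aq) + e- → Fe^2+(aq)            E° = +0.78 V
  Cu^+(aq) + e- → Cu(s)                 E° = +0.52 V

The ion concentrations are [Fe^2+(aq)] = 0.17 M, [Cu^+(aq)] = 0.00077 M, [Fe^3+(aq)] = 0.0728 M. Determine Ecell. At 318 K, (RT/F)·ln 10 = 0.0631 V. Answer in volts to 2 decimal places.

+0.43 V

Since E°(Fe³⁺/Fe²⁺) > E°(Cu⁺/Cu), Fe³⁺/Fe²⁺ serves as the cathode.
The standard potential is +0.78 − (+0.52) = +0.26 V and the balanced reaction transfers n = 1 electron.
The balanced reaction is Fe^3+(aq) + Cu(s) → Fe^2+(aq) + Cu^+(aq), so Q = ([Fe^2+(aq)]·[Cu^+(aq)]) / [Fe^3+(aq)] = 0.0018 and log Q = −2.745.
Applying E = E° − (RT ln10/nF)·log Q gives +0.26 − (0.0631/1)(−2.745) = +0.43 V.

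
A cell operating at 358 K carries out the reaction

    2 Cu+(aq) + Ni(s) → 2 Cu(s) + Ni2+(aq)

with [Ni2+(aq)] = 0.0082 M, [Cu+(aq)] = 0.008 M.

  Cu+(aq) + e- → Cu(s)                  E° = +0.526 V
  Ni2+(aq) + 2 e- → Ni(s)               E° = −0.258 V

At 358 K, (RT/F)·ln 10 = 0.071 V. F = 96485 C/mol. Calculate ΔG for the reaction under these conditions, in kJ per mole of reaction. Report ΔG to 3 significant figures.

−137 kJ/mol

E°cell = +0.526 − (−0.258) = +0.784 V; the balanced reaction transfers n = 2 electrons.
Here Q = [Ni2+(aq)] / [Cu+(aq)]^2 = 128 (log Q = 2.108), giving E = +0.784 − (0.071/2)·(2.108) = +0.7092 V.
Finally ΔG = −nFE = −(2)(96485 C/mol)(+0.7092 V) = −137 kJ/mol.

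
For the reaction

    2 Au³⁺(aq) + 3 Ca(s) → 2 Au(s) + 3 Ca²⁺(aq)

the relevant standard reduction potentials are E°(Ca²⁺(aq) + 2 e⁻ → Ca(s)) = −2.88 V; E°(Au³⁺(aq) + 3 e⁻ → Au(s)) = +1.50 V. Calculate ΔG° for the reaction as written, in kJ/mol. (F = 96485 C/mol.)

−2536 kJ/mol

In the reaction as written Au³⁺(aq) is reduced, so the Au³⁺/Au couple is the cathode and Ca²⁺/Ca is the anode.
E°cell = +1.50 − (−2.88) = +4.38 V; balancing electrons gives n = 6.
ΔG° = −nFE°cell = −(6)(96485)(+4.38) J/mol = −2536 kJ/mol.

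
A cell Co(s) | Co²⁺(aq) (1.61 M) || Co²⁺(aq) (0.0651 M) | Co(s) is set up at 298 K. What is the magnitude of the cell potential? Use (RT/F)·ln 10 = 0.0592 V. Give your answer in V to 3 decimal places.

0.041 V

For a concentration cell E°cell = 0, since both electrodes use the same couple.
The compartment with the higher Co²⁺(aq) concentration (1.61 M) acts as the cathode; ions are reduced there and produced at the dilute (0.0651 M) anode.
With n = 2, Ecell = −(0.0592/2)·log([dilute]/[conc]) = −(0.0592/2)·log(0.0651/1.61) = +0.041 V.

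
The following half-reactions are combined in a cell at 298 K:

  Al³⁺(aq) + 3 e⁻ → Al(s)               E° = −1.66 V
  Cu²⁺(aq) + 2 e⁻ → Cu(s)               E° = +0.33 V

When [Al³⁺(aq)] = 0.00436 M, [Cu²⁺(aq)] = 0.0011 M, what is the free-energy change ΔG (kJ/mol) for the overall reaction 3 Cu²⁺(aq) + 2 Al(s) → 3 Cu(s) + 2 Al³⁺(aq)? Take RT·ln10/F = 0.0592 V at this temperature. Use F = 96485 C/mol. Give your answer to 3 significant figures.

−1130 kJ/mol

E°cell = +0.33 − (−1.66) = +1.99 V; the balanced reaction transfers n = 6 electrons.
The reaction quotient is [Al³⁺(aq)]^2 / [Cu²⁺(aq)]^3 = 1.43×10^4; by Nernst, E = +1.99 − (0.0592/6)(4.155) = +1.9490 V.
Then ΔG = −nFE = −6 × 96485 × +1.9490 J/mol = −1130 kJ/mol.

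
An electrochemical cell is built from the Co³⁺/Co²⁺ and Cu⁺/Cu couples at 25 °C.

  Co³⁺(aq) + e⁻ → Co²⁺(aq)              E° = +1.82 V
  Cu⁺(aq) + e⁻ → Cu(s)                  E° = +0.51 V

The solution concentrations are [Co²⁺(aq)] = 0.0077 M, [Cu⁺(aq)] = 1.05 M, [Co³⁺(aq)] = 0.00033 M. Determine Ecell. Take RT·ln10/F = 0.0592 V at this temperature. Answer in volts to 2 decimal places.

+1.23 V

The Co³⁺/Co²⁺ couple has the more positive E°, so it is the cathode; Cu⁺/Cu is the anode.
E°cell = +1.82 − (+0.51) = +1.31 V, with n = 1 electron transferred.
Balancing gives Co³⁺(aq) + Cu(s) → Co²⁺(aq) + Cu⁺(aq); hence Q = ([Co²⁺(aq)]·[Cu⁺(aq)]) / [Co³⁺(aq)] = 24.5 (log Q = 1.389).
Applying E = E° − (RT ln10/nF)·log Q gives +1.31 − (0.0592/1)(1.389) = +1.23 V.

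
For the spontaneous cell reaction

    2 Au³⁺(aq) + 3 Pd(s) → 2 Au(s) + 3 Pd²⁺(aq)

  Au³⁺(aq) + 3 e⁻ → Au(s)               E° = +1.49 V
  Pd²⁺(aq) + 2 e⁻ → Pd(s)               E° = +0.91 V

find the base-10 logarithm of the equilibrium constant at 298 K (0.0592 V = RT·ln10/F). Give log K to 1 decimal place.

log K = 58.8

The Au³⁺/Au couple is reduced (cathode); E°cell = +1.49 − (+0.91) = +0.58 V with n = 6.
At equilibrium E = 0, so log K = nE°cell / 0.0592 = (6)(+0.58) / 0.0592 = 58.8.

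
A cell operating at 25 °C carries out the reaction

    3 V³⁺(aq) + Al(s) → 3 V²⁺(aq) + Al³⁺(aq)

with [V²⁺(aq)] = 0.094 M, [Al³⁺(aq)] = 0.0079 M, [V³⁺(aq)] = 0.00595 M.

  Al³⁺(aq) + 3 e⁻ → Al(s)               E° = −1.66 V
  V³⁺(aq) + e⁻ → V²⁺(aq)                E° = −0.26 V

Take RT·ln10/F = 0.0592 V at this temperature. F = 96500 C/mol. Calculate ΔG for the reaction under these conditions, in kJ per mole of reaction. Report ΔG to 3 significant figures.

E°cell = −0.26 − (−1.66) = +1.40 V; the balanced reaction transfers n = 3 electrons.
Here Q = ([V²⁺(aq)]^3·[Al³⁺(aq)]) / [V³⁺(aq)]^3 = 31.2 (log Q = 1.493), giving E = +1.40 − (0.0592/3)·(1.493) = +1.3705 V.
Finally ΔG = −nFE = −(3)(96500 C/mol)(+1.3705 V) = −397 kJ/mol.

−397 kJ/mol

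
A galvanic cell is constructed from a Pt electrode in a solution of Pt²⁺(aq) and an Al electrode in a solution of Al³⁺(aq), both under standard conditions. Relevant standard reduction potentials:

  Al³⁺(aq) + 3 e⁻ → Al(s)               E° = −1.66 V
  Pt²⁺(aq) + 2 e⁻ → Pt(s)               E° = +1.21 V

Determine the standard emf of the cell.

The Pt²⁺/Pt couple has the higher E°, so Pt ion is reduced (cathode) and Al is oxidized (anode).
E°cell = E°(cathode) − E°(anode) = +1.21 − (−1.66) = +2.87 V.

+2.87 V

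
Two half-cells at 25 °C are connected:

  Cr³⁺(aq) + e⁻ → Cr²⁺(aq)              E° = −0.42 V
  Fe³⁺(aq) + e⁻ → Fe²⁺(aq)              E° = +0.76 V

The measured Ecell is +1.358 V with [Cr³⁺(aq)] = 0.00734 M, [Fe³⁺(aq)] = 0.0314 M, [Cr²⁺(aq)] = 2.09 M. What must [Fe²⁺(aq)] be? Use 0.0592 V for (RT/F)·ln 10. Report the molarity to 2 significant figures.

0.0088 M

Fe³⁺/Fe²⁺ is the cathode (higher E°); E°cell = +0.76 − (−0.42) = +1.18 V with n = 1.
Since E = E° − (0.0592/n)·log Q, log Q = n(E° − E)/0.0592 = −3.007.
Balancing electrons gives Fe³⁺(aq) + Cr²⁺(aq) → Fe²⁺(aq) + Cr³⁺(aq); thus Q = ([Fe²⁺(aq)]·[Cr³⁺(aq)]) / ([Fe³⁺(aq)]·[Cr²⁺(aq)]).
Substituting the known concentrations and solving, log [Fe²⁺(aq)] = −2.056 and [Fe²⁺(aq)] = 0.0088 M.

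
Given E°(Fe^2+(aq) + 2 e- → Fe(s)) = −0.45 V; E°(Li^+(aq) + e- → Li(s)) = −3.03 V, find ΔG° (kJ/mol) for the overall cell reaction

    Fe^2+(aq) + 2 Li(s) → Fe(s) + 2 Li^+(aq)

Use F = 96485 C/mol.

In the reaction as written Fe^2+(aq) is reduced, so the Fe²⁺/Fe couple is the cathode and Li⁺/Li is the anode.
E°cell = −0.45 − (−3.03) = +2.58 V; balancing electrons gives n = 2.
ΔG° = −nFE°cell = −(2)(96485)(+2.58) J/mol = −498 kJ/mol.

−498 kJ/mol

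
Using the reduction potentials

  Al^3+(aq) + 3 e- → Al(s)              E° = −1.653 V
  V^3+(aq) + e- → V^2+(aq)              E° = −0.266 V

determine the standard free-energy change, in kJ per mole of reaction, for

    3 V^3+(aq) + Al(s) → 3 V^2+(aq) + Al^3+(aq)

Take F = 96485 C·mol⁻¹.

In the reaction as written V^3+(aq) is reduced, so the V³⁺/V²⁺ couple is the cathode and Al³⁺/Al is the anode.
E°cell = −0.266 − (−1.653) = +1.387 V; balancing electrons gives n = 3.
ΔG° = −nFE°cell = −(3)(96485)(+1.387) J/mol = −401 kJ/mol.

−401 kJ/mol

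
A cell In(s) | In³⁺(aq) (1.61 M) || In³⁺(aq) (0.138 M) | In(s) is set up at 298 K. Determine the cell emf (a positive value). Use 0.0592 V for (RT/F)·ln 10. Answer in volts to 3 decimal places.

0.021 V

For a concentration cell E°cell = 0, since both electrodes use the same couple.
The compartment with the higher In³⁺(aq) concentration (1.61 M) acts as the cathode; ions are reduced there and produced at the dilute (0.138 M) anode.
With n = 3, Ecell = −(0.0592/3)·log([dilute]/[conc]) = −(0.0592/3)·log(0.138/1.61) = +0.021 V.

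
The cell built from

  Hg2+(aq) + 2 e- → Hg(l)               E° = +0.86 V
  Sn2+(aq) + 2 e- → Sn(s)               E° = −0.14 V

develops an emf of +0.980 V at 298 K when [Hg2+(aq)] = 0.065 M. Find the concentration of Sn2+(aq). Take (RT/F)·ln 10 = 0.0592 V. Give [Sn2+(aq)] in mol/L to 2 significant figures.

0.31 M

Hg²⁺/Hg is the cathode (higher E°); E°cell = +0.86 − (−0.14) = +1.00 V with n = 2.
Since E = E° − (0.0592/n)·log Q, log Q = n(E° − E)/0.0592 = 0.676.
The balanced reaction is Hg2+(aq) + Sn(s) → Hg(l) + Sn2+(aq), so Q = [Sn2+(aq)] / [Hg2+(aq)].
Substituting the known concentrations and solving, log [Sn2+(aq)] = −0.511 and [Sn2+(aq)] = 0.31 M.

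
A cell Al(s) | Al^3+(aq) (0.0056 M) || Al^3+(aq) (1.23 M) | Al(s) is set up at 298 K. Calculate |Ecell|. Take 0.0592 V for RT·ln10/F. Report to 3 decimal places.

For a concentration cell E°cell = 0, since both electrodes use the same couple.
The compartment with the higher Al^3+(aq) concentration (1.23 M) acts as the cathode; ions are reduced there and produced at the dilute (0.0056 M) anode.
With n = 3, Ecell = −(0.0592/3)·log([dilute]/[conc]) = −(0.0592/3)·log(0.0056/1.23) = +0.046 V.

0.046 V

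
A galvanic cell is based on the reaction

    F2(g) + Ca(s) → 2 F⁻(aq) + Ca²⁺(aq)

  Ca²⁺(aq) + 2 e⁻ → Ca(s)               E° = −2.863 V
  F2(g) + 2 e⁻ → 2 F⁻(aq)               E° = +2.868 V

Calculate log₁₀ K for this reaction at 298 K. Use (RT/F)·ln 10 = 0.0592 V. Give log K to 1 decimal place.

log K = 193.6

The F₂/F⁻ couple is reduced (cathode); E°cell = +2.868 − (−2.863) = +5.731 V with n = 2.
At equilibrium E = 0, so log K = nE°cell / 0.0592 = (2)(+5.731) / 0.0592 = 193.6.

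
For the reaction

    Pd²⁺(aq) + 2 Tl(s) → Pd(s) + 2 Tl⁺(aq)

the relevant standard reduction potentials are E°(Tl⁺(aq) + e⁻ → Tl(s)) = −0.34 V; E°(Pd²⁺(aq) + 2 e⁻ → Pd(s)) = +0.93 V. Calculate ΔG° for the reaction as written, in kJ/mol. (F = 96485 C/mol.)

−245 kJ/mol

In the reaction as written Pd²⁺(aq) is reduced, so the Pd²⁺/Pd couple is the cathode and Tl⁺/Tl is the anode.
E°cell = +0.93 − (−0.34) = +1.27 V; balancing electrons gives n = 2.
ΔG° = −nFE°cell = −(2)(96485)(+1.27) J/mol = −245 kJ/mol.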